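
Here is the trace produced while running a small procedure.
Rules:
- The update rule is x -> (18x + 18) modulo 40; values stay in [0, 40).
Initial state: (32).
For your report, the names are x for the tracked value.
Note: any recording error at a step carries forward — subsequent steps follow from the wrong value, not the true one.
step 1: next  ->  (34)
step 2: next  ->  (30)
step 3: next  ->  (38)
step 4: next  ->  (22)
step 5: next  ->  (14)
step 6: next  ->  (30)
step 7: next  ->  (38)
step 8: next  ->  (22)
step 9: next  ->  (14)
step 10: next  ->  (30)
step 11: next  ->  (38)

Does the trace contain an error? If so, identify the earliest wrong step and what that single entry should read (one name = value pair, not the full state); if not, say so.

step 1: x = (18*32 + 18) mod 40 = 34 -> agrees with the trace
step 2: x = (18*34 + 18) mod 40 = 30 -> same as recorded
step 3: x = (18*30 + 18) mod 40 = 38 -> no discrepancy
step 4: x = (18*38 + 18) mod 40 = 22 -> agrees with the trace
step 5: x = (18*22 + 18) mod 40 = 14 -> verified
step 6: x = (18*14 + 18) mod 40 = 30 -> in agreement
step 7: x = (18*30 + 18) mod 40 = 38 -> verified
step 8: x = (18*38 + 18) mod 40 = 22 -> same as recorded
step 9: x = (18*22 + 18) mod 40 = 14 -> exactly as logged
step 10: x = (18*14 + 18) mod 40 = 30 -> verified
step 11: x = (18*30 + 18) mod 40 = 38 -> verified
All entries verified; no error found.

no error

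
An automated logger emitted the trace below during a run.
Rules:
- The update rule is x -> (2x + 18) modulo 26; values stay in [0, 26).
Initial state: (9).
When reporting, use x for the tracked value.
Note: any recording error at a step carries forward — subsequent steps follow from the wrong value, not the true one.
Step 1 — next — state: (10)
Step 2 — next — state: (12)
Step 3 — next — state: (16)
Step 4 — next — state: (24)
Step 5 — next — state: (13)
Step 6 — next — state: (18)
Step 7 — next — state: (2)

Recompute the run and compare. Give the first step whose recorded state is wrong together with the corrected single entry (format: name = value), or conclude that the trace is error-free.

step 5, x = 14

Recomputing the run from the initial state:
step 1: x = 10
step 2: x = 12
step 3: x = 16
step 4: x = 24
step 5: x = 14
step 6: x = 20
step 7: x = 6
The first disagreement with the trace is at step 5, where the value should be x = 14.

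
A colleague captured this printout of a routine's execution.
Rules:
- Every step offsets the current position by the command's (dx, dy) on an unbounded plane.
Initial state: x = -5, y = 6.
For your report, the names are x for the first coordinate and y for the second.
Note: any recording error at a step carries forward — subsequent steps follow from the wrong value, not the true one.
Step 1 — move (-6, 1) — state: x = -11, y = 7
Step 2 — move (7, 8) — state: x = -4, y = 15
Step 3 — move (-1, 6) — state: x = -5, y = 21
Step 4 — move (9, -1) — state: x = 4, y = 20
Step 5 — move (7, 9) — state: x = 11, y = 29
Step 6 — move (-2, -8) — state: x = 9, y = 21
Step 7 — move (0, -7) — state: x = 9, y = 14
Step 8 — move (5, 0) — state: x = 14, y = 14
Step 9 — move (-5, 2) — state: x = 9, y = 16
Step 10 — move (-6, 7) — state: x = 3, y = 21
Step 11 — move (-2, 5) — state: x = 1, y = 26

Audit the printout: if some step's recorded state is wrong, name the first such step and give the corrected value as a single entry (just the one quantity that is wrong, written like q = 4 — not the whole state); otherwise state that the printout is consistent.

step 10, y = 23

Step 1: x = -5 + (-6) = -11, y = 6 + (1) = 7 — no discrepancy.
Step 2: x = -11 + (7) = -4, y = 7 + (8) = 15 — matches.
Step 3: x = -4 + (-1) = -5, y = 15 + (6) = 21 — matches.
Step 4: x = -5 + (9) = 4, y = 21 + (-1) = 20 — agrees with the printout.
Step 5: x = 4 + (7) = 11, y = 20 + (9) = 29 — checks out.
Step 6: x = 11 + (-2) = 9, y = 29 + (-8) = 21 — exactly as logged.
Step 7: x = 9 + (0) = 9, y = 21 + (-7) = 14 — no discrepancy.
Step 8: x = 9 + (5) = 14, y = 14 + (0) = 14 — in agreement.
Step 9: x = 14 + (-5) = 9, y = 14 + (2) = 16 — in agreement.
Step 10: x = 9 + (-6) = 3, y = 16 + (7) = 23 — the recorded entry deviates here.
The earliest wrong entry is at step 10: it should read y = 23.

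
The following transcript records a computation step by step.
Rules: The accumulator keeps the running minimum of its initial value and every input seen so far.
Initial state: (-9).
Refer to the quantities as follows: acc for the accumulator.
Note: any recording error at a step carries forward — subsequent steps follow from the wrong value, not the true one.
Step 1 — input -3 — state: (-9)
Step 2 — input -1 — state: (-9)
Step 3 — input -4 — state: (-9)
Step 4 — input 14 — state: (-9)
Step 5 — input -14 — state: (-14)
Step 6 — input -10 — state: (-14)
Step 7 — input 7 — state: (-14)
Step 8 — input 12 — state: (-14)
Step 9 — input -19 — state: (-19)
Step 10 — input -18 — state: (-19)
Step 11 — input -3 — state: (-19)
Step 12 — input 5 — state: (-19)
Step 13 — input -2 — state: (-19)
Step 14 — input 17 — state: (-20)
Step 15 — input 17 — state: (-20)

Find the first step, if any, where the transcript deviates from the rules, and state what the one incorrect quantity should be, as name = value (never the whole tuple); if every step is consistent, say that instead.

1. acc = min(-9, -3) = -9 (agrees with the transcript)
2. acc = min(-9, -1) = -9 (consistent with the transcript)
3. acc = min(-9, -4) = -9 (same as recorded)
4. acc = min(-9, 14) = -9 (no discrepancy)
5. acc = min(-9, -14) = -14 (exactly as logged)
6. acc = min(-14, -10) = -14 (confirmed correct)
7. acc = min(-14, 7) = -14 (confirmed correct)
8. acc = min(-14, 12) = -14 (verified)
9. acc = min(-14, -19) = -19 (same as recorded)
10. acc = min(-19, -18) = -19 (in agreement)
11. acc = min(-19, -3) = -19 (confirmed correct)
12. acc = min(-19, 5) = -19 (exactly as logged)
13. acc = min(-19, -2) = -19 (consistent with the transcript)
14. acc = min(-19, 17) = -19 (the transcript has a different value)
That makes step 14 the first incorrect line — acc = -19 is what it should show.

step 14, acc = -19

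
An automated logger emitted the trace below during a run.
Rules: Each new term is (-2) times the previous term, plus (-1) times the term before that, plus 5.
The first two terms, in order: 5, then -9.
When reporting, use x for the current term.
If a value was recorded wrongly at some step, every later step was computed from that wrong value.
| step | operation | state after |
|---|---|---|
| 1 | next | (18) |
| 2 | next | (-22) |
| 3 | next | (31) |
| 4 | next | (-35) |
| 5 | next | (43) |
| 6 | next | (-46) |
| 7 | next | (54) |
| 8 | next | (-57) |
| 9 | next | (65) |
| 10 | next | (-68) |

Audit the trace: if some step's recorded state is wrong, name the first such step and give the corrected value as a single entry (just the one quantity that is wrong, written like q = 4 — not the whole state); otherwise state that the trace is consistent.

step 1: x = -2*(-9) + (-1)*(5) + (5) = 18 -> same as recorded
step 2: x = -2*(18) + (-1)*(-9) + (5) = -22 -> confirmed correct
step 3: x = -2*(-22) + (-1)*(18) + (5) = 31 -> in agreement
step 4: x = -2*(31) + (-1)*(-22) + (5) = -35 -> same as recorded
step 5: x = -2*(-35) + (-1)*(31) + (5) = 44 -> not what was recorded
The audit stops at step 5: the recorded entry is wrong and should be x = 44.

step 5, x = 44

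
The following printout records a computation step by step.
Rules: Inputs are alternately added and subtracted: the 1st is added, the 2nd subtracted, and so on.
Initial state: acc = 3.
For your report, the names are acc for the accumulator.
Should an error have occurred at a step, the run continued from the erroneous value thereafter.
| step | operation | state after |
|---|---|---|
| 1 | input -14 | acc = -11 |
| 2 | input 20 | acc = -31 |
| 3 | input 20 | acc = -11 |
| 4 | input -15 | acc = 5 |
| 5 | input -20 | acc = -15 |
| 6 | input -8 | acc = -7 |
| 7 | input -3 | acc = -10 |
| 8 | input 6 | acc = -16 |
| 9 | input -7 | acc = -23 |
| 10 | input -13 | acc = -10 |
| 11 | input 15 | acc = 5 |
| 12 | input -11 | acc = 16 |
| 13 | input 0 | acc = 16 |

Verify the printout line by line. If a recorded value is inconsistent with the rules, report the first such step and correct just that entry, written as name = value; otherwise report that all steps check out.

step 4, acc = 4

1. acc = 3 + -14 = -11 (same as recorded)
2. acc = -11 - 20 = -31 (matches)
3. acc = -31 + 20 = -11 (no discrepancy)
4. acc = -11 - -15 = 4 (the printout disagrees here)
Conclusion: step 4 carries the first error; the entry should be acc = 4.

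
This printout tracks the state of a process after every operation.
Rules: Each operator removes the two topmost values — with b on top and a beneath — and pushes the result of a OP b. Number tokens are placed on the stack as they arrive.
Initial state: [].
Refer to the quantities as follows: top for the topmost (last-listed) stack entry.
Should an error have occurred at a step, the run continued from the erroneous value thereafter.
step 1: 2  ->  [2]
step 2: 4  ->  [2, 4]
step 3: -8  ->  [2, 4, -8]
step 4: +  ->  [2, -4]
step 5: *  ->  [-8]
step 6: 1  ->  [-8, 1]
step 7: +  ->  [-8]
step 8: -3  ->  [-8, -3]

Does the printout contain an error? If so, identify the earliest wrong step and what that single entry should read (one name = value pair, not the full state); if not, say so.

Step 1: push 2: top = 2 — same as recorded.
Step 2: push 4: top = 4 — matches.
Step 3: push -8: top = -8 — checks out.
Step 4: 4 + -8 = -4 — agrees with the printout.
Step 5: 2 * -4 = -8 — checks out.
Step 6: push 1: top = 1 — matches.
Step 7: -8 + 1 = -7 — first mismatch against the printout.
That makes step 7 the first incorrect line — top = -7 is what it should show.

step 7, top = -7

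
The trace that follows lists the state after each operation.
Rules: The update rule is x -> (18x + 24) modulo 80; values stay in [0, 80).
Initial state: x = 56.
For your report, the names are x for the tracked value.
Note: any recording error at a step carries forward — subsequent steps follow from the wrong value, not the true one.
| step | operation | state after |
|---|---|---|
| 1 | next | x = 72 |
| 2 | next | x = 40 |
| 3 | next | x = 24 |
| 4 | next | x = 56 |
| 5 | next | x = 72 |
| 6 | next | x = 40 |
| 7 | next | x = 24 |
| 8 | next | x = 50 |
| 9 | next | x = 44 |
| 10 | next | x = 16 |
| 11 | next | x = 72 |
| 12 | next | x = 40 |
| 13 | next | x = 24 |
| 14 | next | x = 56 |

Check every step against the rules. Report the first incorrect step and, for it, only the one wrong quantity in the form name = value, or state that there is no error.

Step 1: x = (18*56 + 24) mod 80 = 72 — confirmed correct.
Step 2: x = (18*72 + 24) mod 80 = 40 — no discrepancy.
Step 3: x = (18*40 + 24) mod 80 = 24 — exactly as logged.
Step 4: x = (18*24 + 24) mod 80 = 56 — same as recorded.
Step 5: x = (18*56 + 24) mod 80 = 72 — checks out.
Step 6: x = (18*72 + 24) mod 80 = 40 — verified.
Step 7: x = (18*40 + 24) mod 80 = 24 — checks out.
Step 8: x = (18*24 + 24) mod 80 = 56 — the trace has a different value.
Step 8 is the first one off; corrected, x = 56.

step 8, x = 56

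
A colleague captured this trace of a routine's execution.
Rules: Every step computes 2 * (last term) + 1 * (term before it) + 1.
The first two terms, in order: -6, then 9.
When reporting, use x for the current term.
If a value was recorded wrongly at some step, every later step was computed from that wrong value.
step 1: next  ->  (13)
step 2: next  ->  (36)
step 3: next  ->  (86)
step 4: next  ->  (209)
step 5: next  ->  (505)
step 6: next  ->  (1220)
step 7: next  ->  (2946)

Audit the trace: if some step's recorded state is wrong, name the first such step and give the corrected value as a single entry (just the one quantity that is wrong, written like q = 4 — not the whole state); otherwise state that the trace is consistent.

no error

Recomputing the run from the initial state:
step 1: x = 13
step 2: x = 36
step 3: x = 86
step 4: x = 209
step 5: x = 505
step 6: x = 1220
step 7: x = 2946
This matches the trace at every step.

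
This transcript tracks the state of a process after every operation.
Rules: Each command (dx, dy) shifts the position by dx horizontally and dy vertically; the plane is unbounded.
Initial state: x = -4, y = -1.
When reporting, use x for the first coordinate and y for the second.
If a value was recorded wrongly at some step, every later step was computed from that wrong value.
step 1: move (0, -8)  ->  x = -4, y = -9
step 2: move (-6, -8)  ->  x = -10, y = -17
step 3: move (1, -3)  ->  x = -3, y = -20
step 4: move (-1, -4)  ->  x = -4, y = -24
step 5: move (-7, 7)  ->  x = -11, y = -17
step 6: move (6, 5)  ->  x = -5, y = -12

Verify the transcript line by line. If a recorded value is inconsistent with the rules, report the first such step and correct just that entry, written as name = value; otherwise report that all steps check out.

step 1: x = -4 + (0) = -4, y = -1 + (-8) = -9 -> consistent with the transcript
step 2: x = -4 + (-6) = -10, y = -9 + (-8) = -17 -> checks out
step 3: x = -10 + (1) = -9, y = -17 + (-3) = -20 -> the entry is off here
So the first discrepancy is step 3, where the right value is x = -9.

step 3, x = -9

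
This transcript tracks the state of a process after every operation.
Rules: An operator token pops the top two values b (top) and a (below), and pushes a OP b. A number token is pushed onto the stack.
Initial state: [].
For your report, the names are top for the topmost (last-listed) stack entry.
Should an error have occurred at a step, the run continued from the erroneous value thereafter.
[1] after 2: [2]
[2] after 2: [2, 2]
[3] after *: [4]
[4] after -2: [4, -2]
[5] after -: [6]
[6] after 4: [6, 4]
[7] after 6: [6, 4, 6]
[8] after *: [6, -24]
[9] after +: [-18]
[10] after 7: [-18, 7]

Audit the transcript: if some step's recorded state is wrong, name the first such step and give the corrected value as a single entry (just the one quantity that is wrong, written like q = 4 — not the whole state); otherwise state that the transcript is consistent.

Step 1: push 2: top = 2 — matches.
Step 2: push 2: top = 2 — in agreement.
Step 3: 2 * 2 = 4 — in agreement.
Step 4: push -2: top = -2 — in agreement.
Step 5: 4 - -2 = 6 — exactly as logged.
Step 6: push 4: top = 4 — verified.
Step 7: push 6: top = 6 — matches.
Step 8: 4 * 6 = 24 — the recorded entry deviates here.
That makes step 8 the first incorrect line — top = 24 is what it should show.

step 8, top = 24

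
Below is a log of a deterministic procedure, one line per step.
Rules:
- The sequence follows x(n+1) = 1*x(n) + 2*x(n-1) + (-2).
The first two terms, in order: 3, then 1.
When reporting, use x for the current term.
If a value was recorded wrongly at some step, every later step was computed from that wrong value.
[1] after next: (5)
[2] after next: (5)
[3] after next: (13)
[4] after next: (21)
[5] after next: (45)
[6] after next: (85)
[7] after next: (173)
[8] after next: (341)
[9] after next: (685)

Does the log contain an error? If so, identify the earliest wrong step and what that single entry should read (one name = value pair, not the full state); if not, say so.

Step 1: x = 1*(1) + (2)*(3) + (-2) = 5 — exactly as logged.
Step 2: x = 1*(5) + (2)*(1) + (-2) = 5 — no discrepancy.
Step 3: x = 1*(5) + (2)*(5) + (-2) = 13 — checks out.
Step 4: x = 1*(13) + (2)*(5) + (-2) = 21 — matches.
Step 5: x = 1*(21) + (2)*(13) + (-2) = 45 — no discrepancy.
Step 6: x = 1*(45) + (2)*(21) + (-2) = 85 — in agreement.
Step 7: x = 1*(85) + (2)*(45) + (-2) = 173 — confirmed correct.
Step 8: x = 1*(173) + (2)*(85) + (-2) = 341 — matches.
Step 9: x = 1*(341) + (2)*(173) + (-2) = 685 — matches.
The whole run recomputes cleanly — no discrepancies.

no error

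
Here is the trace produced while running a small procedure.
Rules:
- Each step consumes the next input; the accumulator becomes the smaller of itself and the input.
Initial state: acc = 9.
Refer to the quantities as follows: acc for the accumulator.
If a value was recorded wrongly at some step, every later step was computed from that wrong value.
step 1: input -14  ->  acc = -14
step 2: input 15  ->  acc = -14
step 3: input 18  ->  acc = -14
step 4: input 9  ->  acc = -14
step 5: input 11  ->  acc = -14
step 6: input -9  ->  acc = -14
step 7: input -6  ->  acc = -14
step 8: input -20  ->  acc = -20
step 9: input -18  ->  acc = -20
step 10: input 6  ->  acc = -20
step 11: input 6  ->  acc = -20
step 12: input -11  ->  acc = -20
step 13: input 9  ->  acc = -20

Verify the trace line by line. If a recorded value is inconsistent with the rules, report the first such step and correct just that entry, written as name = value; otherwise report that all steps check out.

no error

Recomputing the run from the initial state:
step 1: acc = -14
step 2: acc = -14
step 3: acc = -14
step 4: acc = -14
step 5: acc = -14
step 6: acc = -14
step 7: acc = -14
step 8: acc = -20
step 9: acc = -20
step 10: acc = -20
step 11: acc = -20
step 12: acc = -20
step 13: acc = -20
This matches the trace at every step.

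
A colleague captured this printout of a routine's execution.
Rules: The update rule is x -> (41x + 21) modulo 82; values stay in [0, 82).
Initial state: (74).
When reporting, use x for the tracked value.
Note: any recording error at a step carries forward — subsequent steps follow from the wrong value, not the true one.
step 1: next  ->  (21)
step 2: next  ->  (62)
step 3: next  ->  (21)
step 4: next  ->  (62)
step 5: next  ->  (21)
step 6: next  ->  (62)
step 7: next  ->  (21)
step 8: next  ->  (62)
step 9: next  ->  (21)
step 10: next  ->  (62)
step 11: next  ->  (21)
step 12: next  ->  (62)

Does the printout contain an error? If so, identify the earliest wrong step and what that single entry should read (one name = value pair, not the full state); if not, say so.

no error

Recomputing the run from the initial state:
step 1: x = 21
step 2: x = 62
step 3: x = 21
step 4: x = 62
step 5: x = 21
step 6: x = 62
step 7: x = 21
step 8: x = 62
step 9: x = 21
step 10: x = 62
step 11: x = 21
step 12: x = 62
This matches the printout at every step.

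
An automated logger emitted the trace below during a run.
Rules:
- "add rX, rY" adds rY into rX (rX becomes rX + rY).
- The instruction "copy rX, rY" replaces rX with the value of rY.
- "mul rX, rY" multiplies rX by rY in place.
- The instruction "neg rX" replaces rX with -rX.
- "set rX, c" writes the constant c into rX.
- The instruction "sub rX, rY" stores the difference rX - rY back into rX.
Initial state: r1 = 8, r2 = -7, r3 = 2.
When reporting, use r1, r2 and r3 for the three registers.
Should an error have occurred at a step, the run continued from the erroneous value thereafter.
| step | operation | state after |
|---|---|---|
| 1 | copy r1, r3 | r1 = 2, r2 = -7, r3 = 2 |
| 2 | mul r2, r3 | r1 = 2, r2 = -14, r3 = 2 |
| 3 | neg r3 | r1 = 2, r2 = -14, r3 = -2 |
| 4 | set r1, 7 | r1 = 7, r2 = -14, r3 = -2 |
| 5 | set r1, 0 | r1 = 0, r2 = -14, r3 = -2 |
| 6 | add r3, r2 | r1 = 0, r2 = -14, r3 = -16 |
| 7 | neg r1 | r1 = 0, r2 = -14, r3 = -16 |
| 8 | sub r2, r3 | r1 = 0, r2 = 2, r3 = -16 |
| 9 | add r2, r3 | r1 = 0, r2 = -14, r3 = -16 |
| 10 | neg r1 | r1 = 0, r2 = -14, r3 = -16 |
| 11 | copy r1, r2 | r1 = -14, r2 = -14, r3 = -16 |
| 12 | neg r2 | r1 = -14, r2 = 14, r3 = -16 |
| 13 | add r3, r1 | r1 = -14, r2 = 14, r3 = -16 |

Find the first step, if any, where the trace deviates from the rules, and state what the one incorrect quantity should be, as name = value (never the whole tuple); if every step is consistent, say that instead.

step 13, r3 = -30

Recomputing the run from the initial state:
step 1: r1 = 2, r2 = -7, r3 = 2
step 2: r1 = 2, r2 = -14, r3 = 2
step 3: r1 = 2, r2 = -14, r3 = -2
step 4: r1 = 7, r2 = -14, r3 = -2
step 5: r1 = 0, r2 = -14, r3 = -2
step 6: r1 = 0, r2 = -14, r3 = -16
step 7: r1 = 0, r2 = -14, r3 = -16
step 8: r1 = 0, r2 = 2, r3 = -16
step 9: r1 = 0, r2 = -14, r3 = -16
step 10: r1 = 0, r2 = -14, r3 = -16
step 11: r1 = -14, r2 = -14, r3 = -16
step 12: r1 = -14, r2 = 14, r3 = -16
step 13: r1 = -14, r2 = 14, r3 = -30
The first disagreement with the trace is at step 13, where the value should be r3 = -30.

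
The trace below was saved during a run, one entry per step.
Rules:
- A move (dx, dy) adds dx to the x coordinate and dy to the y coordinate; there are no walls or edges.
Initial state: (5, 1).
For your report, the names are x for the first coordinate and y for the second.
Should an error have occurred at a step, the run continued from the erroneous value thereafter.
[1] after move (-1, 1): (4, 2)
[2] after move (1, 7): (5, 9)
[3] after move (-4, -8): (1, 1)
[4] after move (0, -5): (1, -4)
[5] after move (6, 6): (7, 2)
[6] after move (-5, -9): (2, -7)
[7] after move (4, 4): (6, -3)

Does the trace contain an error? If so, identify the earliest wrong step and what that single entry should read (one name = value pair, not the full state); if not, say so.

no error

Step 1: x = 5 + (-1) = 4, y = 1 + (1) = 2 — same as recorded.
Step 2: x = 4 + (1) = 5, y = 2 + (7) = 9 — agrees with the trace.
Step 3: x = 5 + (-4) = 1, y = 9 + (-8) = 1 — consistent with the trace.
Step 4: x = 1 + (0) = 1, y = 1 + (-5) = -4 — consistent with the trace.
Step 5: x = 1 + (6) = 7, y = -4 + (6) = 2 — checks out.
Step 6: x = 7 + (-5) = 2, y = 2 + (-9) = -7 — same as recorded.
Step 7: x = 2 + (4) = 6, y = -7 + (4) = -3 — matches.
Every step is consistent.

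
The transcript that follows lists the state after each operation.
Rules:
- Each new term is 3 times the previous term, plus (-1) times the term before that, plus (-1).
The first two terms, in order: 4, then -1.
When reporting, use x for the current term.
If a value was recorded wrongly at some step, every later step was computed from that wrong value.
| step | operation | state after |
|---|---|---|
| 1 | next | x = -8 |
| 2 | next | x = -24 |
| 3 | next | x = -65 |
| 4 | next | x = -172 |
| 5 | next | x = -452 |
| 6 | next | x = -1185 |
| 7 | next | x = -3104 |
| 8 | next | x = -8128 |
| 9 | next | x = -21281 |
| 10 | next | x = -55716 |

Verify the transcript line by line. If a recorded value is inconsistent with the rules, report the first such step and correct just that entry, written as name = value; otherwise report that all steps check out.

no error

step 1: x = 3*(-1) + (-1)*(4) + (-1) = -8 -> in agreement
step 2: x = 3*(-8) + (-1)*(-1) + (-1) = -24 -> agrees with the transcript
step 3: x = 3*(-24) + (-1)*(-8) + (-1) = -65 -> matches
step 4: x = 3*(-65) + (-1)*(-24) + (-1) = -172 -> matches
step 5: x = 3*(-172) + (-1)*(-65) + (-1) = -452 -> verified
step 6: x = 3*(-452) + (-1)*(-172) + (-1) = -1185 -> exactly as logged
step 7: x = 3*(-1185) + (-1)*(-452) + (-1) = -3104 -> confirmed correct
step 8: x = 3*(-3104) + (-1)*(-1185) + (-1) = -8128 -> in agreement
step 9: x = 3*(-8128) + (-1)*(-3104) + (-1) = -21281 -> consistent with the transcript
step 10: x = 3*(-21281) + (-1)*(-8128) + (-1) = -55716 -> checks out
Every step is consistent.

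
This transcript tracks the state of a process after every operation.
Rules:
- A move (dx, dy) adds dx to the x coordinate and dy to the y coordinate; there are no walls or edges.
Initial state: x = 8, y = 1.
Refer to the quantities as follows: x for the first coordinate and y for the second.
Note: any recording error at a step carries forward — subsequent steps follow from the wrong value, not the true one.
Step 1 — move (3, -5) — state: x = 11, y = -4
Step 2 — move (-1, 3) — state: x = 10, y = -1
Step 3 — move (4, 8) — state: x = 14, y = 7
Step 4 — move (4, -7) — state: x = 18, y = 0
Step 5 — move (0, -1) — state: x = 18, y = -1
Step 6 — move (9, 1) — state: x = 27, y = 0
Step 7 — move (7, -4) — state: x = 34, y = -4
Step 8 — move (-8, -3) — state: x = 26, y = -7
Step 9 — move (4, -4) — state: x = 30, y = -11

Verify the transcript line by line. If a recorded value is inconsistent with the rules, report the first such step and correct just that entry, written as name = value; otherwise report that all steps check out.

step 1: x = 8 + (3) = 11, y = 1 + (-5) = -4 -> confirmed correct
step 2: x = 11 + (-1) = 10, y = -4 + (3) = -1 -> exactly as logged
step 3: x = 10 + (4) = 14, y = -1 + (8) = 7 -> matches
step 4: x = 14 + (4) = 18, y = 7 + (-7) = 0 -> no discrepancy
step 5: x = 18 + (0) = 18, y = 0 + (-1) = -1 -> confirmed correct
step 6: x = 18 + (9) = 27, y = -1 + (1) = 0 -> exactly as logged
step 7: x = 27 + (7) = 34, y = 0 + (-4) = -4 -> matches
step 8: x = 34 + (-8) = 26, y = -4 + (-3) = -7 -> no discrepancy
step 9: x = 26 + (4) = 30, y = -7 + (-4) = -11 -> checks out
No step deviates from the rules.

no error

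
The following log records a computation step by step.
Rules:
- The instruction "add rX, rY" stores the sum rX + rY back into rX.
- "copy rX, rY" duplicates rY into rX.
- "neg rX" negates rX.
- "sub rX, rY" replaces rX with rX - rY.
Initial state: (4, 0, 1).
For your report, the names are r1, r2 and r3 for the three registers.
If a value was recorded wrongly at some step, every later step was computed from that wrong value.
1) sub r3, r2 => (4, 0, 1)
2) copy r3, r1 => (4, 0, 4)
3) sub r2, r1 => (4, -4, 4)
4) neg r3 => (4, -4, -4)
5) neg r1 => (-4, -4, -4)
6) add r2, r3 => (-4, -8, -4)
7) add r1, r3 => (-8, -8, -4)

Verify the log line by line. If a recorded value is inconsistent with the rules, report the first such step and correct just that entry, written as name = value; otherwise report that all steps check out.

Recomputing the run from the initial state:
step 1: r1 = 4, r2 = 0, r3 = 1
step 2: r1 = 4, r2 = 0, r3 = 4
step 3: r1 = 4, r2 = -4, r3 = 4
step 4: r1 = 4, r2 = -4, r3 = -4
step 5: r1 = -4, r2 = -4, r3 = -4
step 6: r1 = -4, r2 = -8, r3 = -4
step 7: r1 = -8, r2 = -8, r3 = -4
This matches the log at every step.

no error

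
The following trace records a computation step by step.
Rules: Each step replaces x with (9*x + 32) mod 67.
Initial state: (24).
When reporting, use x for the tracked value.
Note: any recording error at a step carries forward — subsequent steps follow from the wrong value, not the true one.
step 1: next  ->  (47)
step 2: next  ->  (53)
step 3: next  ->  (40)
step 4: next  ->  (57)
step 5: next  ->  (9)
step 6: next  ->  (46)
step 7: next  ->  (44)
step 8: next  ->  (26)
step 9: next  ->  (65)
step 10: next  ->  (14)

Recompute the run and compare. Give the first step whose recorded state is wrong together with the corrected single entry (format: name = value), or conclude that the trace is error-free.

no error

Step 1: x = (9*24 + 32) mod 67 = 47 — verified.
Step 2: x = (9*47 + 32) mod 67 = 53 — exactly as logged.
Step 3: x = (9*53 + 32) mod 67 = 40 — exactly as logged.
Step 4: x = (9*40 + 32) mod 67 = 57 — matches.
Step 5: x = (9*57 + 32) mod 67 = 9 — in agreement.
Step 6: x = (9*9 + 32) mod 67 = 46 — verified.
Step 7: x = (9*46 + 32) mod 67 = 44 — exactly as logged.
Step 8: x = (9*44 + 32) mod 67 = 26 — confirmed correct.
Step 9: x = (9*26 + 32) mod 67 = 65 — confirmed correct.
Step 10: x = (9*65 + 32) mod 67 = 14 — verified.
Each recorded entry agrees with the recomputation.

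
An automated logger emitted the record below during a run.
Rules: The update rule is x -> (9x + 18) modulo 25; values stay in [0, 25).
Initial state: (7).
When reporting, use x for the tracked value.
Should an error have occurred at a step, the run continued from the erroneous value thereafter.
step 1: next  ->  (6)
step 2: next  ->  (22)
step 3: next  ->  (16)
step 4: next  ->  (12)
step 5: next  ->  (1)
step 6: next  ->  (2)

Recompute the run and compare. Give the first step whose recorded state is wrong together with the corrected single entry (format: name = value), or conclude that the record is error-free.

no error

Recomputing the run from the initial state:
step 1: x = 6
step 2: x = 22
step 3: x = 16
step 4: x = 12
step 5: x = 1
step 6: x = 2
This matches the record at every step.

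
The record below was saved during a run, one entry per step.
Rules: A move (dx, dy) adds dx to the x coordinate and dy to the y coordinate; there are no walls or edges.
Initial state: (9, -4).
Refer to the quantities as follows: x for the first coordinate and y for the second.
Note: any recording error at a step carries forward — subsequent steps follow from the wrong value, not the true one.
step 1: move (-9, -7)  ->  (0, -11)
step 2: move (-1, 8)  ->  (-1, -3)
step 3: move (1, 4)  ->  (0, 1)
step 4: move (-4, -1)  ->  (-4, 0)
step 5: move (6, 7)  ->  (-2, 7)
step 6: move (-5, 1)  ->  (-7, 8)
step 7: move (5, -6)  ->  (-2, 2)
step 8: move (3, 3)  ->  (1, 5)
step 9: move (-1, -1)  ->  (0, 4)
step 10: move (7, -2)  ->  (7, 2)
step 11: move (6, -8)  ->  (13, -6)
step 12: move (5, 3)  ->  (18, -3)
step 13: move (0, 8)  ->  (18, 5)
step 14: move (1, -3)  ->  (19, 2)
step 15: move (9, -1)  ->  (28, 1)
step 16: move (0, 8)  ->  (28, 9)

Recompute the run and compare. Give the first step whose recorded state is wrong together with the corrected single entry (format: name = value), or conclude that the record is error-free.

Recomputing the run from the initial state:
step 1: x = 0, y = -11
step 2: x = -1, y = -3
step 3: x = 0, y = 1
step 4: x = -4, y = 0
step 5: x = 2, y = 7
step 6: x = -3, y = 8
step 7: x = 2, y = 2
step 8: x = 5, y = 5
step 9: x = 4, y = 4
step 10: x = 11, y = 2
step 11: x = 17, y = -6
step 12: x = 22, y = -3
step 13: x = 22, y = 5
step 14: x = 23, y = 2
step 15: x = 32, y = 1
step 16: x = 32, y = 9
The first disagreement with the record is at step 5, where the value should be x = 2.

step 5, x = 2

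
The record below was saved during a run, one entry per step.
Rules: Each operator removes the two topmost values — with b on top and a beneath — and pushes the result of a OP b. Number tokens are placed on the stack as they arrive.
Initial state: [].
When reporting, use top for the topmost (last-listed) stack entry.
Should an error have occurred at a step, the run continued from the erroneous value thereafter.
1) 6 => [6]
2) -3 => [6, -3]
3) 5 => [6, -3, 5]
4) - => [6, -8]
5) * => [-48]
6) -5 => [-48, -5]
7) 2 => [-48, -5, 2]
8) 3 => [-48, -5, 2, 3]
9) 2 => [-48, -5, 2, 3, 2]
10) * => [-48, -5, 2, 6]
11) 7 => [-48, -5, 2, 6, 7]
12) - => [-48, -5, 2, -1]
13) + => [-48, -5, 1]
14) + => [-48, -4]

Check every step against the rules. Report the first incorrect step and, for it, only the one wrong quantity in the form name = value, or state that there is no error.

1. push 6: top = 6 (verified)
2. push -3: top = -3 (matches)
3. push 5: top = 5 (agrees with the record)
4. -3 - 5 = -8 (agrees with the record)
5. 6 * -8 = -48 (in agreement)
6. push -5: top = -5 (confirmed correct)
7. push 2: top = 2 (no discrepancy)
8. push 3: top = 3 (in agreement)
9. push 2: top = 2 (exactly as logged)
10. 3 * 2 = 6 (consistent with the record)
11. push 7: top = 7 (confirmed correct)
12. 6 - 7 = -1 (agrees with the record)
13. 2 + -1 = 1 (agrees with the record)
14. -5 + 1 = -4 (in agreement)
Each recorded entry agrees with the recomputation.

no error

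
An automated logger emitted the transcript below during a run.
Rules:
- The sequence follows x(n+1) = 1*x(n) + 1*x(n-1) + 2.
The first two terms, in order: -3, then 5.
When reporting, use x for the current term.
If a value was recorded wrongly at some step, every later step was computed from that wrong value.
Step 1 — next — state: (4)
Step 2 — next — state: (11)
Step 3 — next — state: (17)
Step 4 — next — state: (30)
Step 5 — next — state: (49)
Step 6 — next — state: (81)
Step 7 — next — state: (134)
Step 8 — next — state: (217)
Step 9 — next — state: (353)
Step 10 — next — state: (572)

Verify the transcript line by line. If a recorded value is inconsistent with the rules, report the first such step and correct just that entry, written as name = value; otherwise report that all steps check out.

Recomputing the run from the initial state:
step 1: x = 4
step 2: x = 11
step 3: x = 17
step 4: x = 30
step 5: x = 49
step 6: x = 81
step 7: x = 132
step 8: x = 215
step 9: x = 349
step 10: x = 566
The first disagreement with the transcript is at step 7, where the value should be x = 132.

step 7, x = 132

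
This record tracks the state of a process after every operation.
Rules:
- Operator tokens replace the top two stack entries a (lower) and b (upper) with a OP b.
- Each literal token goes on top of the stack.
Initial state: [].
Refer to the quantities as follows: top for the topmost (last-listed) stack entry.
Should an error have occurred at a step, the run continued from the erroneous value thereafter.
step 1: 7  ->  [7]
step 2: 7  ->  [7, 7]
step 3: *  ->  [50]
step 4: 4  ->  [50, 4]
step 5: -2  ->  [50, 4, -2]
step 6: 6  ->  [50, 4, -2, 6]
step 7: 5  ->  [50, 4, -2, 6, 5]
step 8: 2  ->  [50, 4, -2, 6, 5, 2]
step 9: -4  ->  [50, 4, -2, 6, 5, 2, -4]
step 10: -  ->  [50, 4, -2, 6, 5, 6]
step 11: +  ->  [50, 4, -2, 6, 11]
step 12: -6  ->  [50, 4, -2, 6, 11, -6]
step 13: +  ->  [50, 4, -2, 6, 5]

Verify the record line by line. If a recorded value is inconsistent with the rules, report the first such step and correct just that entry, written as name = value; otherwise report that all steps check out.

step 3, top = 49

1. push 7: top = 7 (checks out)
2. push 7: top = 7 (confirmed correct)
3. 7 * 7 = 49 (the entry is off here)
First incorrect step: 3; the correct value is top = 49.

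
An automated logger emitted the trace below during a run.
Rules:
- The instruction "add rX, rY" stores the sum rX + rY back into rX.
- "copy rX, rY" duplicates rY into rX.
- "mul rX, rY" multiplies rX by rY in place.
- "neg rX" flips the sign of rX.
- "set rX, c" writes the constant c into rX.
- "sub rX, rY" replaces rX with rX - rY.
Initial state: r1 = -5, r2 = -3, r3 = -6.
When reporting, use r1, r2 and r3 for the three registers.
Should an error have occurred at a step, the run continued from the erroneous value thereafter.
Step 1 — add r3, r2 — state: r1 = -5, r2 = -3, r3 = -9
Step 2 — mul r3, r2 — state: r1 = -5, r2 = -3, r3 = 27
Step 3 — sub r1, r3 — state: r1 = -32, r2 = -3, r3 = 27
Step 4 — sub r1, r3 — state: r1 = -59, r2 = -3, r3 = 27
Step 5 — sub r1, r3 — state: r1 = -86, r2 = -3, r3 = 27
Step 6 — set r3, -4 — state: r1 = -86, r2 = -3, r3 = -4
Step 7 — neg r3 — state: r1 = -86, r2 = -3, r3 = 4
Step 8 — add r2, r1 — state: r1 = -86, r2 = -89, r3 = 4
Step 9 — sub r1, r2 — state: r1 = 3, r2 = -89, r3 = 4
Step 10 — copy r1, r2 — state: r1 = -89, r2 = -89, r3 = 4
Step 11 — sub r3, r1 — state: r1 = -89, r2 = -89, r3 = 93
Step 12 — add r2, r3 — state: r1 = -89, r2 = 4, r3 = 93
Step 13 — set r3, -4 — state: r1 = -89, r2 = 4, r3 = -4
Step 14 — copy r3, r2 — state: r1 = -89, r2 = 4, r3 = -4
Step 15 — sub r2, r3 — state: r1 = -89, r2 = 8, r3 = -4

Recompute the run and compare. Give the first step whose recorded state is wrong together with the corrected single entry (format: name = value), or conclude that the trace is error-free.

Step 1: r3 = -6 + -3 = -9 — agrees with the trace.
Step 2: r3 = -9 * -3 = 27 — consistent with the trace.
Step 3: r1 = -5 - 27 = -32 — same as recorded.
Step 4: r1 = -32 - 27 = -59 — exactly as logged.
Step 5: r1 = -59 - 27 = -86 — checks out.
Step 6: r3 = -4 — consistent with the trace.
Step 7: r3 = -(-4) = 4 — consistent with the trace.
Step 8: r2 = -3 + -86 = -89 — checks out.
Step 9: r1 = -86 - -89 = 3 — no discrepancy.
Step 10: r1 = -89 — verified.
Step 11: r3 = 4 - -89 = 93 — verified.
Step 12: r2 = -89 + 93 = 4 — no discrepancy.
Step 13: r3 = -4 — no discrepancy.
Step 14: r3 = 4 — the recorded entry deviates here.
That makes step 14 the first incorrect line — r3 = 4 is what it should show.

step 14, r3 = 4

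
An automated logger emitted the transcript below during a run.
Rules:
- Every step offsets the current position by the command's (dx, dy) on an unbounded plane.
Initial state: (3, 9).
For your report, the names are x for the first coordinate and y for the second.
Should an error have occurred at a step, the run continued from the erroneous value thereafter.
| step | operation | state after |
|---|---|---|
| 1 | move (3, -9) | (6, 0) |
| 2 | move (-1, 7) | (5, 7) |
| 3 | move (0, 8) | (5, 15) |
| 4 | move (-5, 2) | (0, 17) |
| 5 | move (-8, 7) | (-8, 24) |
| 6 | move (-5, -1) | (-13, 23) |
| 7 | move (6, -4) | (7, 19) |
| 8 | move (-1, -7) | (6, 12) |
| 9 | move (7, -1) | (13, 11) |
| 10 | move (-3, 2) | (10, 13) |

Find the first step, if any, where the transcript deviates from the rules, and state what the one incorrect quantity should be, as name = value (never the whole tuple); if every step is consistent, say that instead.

Recomputing the run from the initial state:
step 1: x = 6, y = 0
step 2: x = 5, y = 7
step 3: x = 5, y = 15
step 4: x = 0, y = 17
step 5: x = -8, y = 24
step 6: x = -13, y = 23
step 7: x = -7, y = 19
step 8: x = -8, y = 12
step 9: x = -1, y = 11
step 10: x = -4, y = 13
The first disagreement with the transcript is at step 7, where the value should be x = -7.

step 7, x = -7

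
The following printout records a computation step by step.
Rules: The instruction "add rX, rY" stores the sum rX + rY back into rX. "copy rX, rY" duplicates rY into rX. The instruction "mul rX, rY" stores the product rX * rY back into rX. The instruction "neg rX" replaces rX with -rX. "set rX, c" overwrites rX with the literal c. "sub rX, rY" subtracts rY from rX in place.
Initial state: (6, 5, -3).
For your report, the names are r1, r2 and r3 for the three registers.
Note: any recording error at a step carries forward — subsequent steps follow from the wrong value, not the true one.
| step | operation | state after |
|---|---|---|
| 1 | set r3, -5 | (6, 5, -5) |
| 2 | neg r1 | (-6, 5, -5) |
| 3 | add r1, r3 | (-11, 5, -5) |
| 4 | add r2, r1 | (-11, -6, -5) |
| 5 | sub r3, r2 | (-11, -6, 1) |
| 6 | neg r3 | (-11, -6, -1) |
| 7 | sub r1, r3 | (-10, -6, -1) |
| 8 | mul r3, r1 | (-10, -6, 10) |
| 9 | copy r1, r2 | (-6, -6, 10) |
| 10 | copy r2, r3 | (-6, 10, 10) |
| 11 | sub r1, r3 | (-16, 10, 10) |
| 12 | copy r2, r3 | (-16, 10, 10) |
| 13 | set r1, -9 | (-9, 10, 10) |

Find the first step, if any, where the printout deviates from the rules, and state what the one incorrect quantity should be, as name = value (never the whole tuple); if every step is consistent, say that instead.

step 1: r3 = -5 -> verified
step 2: r1 = -(6) = -6 -> no discrepancy
step 3: r1 = -6 + -5 = -11 -> in agreement
step 4: r2 = 5 + -11 = -6 -> checks out
step 5: r3 = -5 - -6 = 1 -> matches
step 6: r3 = -(1) = -1 -> in agreement
step 7: r1 = -11 - -1 = -10 -> exactly as logged
step 8: r3 = -1 * -10 = 10 -> matches
step 9: r1 = -6 -> exactly as logged
step 10: r2 = 10 -> no discrepancy
step 11: r1 = -6 - 10 = -16 -> matches
step 12: r2 = 10 -> exactly as logged
step 13: r1 = -9 -> exactly as logged
All entries verified; no error found.

no error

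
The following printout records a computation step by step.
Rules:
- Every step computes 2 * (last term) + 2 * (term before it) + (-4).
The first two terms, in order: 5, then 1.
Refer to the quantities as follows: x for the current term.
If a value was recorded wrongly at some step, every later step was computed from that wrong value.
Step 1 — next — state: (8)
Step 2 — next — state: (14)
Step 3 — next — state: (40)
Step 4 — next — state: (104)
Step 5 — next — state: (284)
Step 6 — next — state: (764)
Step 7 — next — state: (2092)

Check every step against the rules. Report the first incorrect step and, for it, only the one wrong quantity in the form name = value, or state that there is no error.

Step 1: x = 2*(1) + (2)*(5) + (-4) = 8 — same as recorded.
Step 2: x = 2*(8) + (2)*(1) + (-4) = 14 — verified.
Step 3: x = 2*(14) + (2)*(8) + (-4) = 40 — agrees with the printout.
Step 4: x = 2*(40) + (2)*(14) + (-4) = 104 — agrees with the printout.
Step 5: x = 2*(104) + (2)*(40) + (-4) = 284 — in agreement.
Step 6: x = 2*(284) + (2)*(104) + (-4) = 772 — not what was recorded.
First deviation found at step 6; the corrected entry is x = 772.

step 6, x = 772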